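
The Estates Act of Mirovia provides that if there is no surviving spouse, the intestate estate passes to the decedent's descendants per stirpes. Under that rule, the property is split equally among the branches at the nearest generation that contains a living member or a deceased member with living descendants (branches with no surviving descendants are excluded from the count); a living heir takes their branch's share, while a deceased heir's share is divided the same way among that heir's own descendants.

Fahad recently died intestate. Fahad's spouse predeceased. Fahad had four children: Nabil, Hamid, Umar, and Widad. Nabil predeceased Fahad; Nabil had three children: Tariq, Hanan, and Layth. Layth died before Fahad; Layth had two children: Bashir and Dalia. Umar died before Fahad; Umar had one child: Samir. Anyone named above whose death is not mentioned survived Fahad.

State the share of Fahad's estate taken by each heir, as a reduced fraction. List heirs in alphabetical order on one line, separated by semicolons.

Bashir 1/24; Dalia 1/24; Hamid 1/4; Hanan 1/12; Samir 1/4; Tariq 1/12; Widad 1/4

There is no surviving spouse, so the entire estate passes to Fahad's descendants per stirpes.
The estate is divided into 4 equal shares of 1/4 among Nabil, Hamid, Umar, Widad.
Nabil predeceased; the 1/4 allotted to Nabil's branch passes to Nabil's issue by representation.
The 1/4 is divided into 3 equal shares of 1/12 among Tariq, Hanan, Layth.
Tariq is living and takes 1/12.
Hanan is living and takes 1/12.
Layth predeceased; the 1/12 allotted to Layth's branch passes to Layth's issue by representation.
The 1/12 is divided into 2 equal shares of 1/24 among Bashir, Dalia.
Bashir is living and takes 1/24.
Dalia is living and takes 1/24.
Hamid is living and takes 1/4.
Umar predeceased; the 1/4 allotted to Umar's branch passes to Umar's issue by representation.
Samir is the sole taker at this level and receives the full 1/4.
Widad is living and takes 1/4.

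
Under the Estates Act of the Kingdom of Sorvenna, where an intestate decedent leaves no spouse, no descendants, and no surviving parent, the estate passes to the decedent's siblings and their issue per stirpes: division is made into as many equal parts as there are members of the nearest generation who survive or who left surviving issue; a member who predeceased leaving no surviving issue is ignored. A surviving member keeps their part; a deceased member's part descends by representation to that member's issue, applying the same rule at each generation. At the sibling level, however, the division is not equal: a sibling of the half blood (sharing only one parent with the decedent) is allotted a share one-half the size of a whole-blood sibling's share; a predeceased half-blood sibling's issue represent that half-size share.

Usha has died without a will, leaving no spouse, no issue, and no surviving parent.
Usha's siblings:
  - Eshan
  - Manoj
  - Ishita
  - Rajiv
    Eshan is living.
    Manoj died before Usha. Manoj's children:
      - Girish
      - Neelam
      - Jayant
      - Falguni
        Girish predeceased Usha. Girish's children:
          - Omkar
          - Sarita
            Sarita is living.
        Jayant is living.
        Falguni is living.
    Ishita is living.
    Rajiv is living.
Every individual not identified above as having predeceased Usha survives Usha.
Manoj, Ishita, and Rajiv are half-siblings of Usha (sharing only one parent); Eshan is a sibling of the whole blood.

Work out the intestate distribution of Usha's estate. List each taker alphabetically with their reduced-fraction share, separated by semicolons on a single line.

No spouse, descendants, or parent survives, so the estate passes to Usha's siblings per stirpes.
Half-blood siblings count for one-half the weight of whole-blood siblings at the initial division.
Dividing 1 in proportion to weights (total weight 5/2): Eshan (weight 1) → 2/5; Manoj (weight 1/2) → 1/5; Ishita (weight 1/2) → 1/5; Rajiv (weight 1/2) → 1/5.
Eshan is living and takes 2/5.
Manoj predeceased; the 1/5 allotted to Manoj's branch passes to Manoj's issue by representation.
The 1/5 is divided into 4 equal shares of 1/20 among Girish, Neelam, Jayant, Falguni.
Girish predeceased; the 1/20 allotted to Girish's branch passes to Girish's issue by representation.
The 1/20 is divided into 2 equal shares of 1/40 among Omkar, Sarita.
Omkar is living and takes 1/40.
Sarita is living and takes 1/40.
Neelam is living and takes 1/20.
Jayant is living and takes 1/20.
Falguni is living and takes 1/20.
Ishita is living and takes 1/5.
Rajiv is living and takes 1/5.

Eshan 2/5; Falguni 1/20; Ishita 1/5; Jayant 1/20; Neelam 1/20; Omkar 1/40; Rajiv 1/5; Sarita 1/40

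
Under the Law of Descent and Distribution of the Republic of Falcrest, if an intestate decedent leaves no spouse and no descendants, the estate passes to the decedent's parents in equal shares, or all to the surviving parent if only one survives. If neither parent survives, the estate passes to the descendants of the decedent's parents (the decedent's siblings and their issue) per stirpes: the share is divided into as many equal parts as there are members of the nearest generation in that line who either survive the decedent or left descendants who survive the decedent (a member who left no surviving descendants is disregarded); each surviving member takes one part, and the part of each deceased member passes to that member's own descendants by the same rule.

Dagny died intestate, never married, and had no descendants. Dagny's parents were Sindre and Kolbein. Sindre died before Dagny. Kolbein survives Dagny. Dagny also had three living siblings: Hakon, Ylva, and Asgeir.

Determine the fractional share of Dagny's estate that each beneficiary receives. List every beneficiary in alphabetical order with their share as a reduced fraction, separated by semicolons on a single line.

Kolbein 1

Only one parent, Kolbein, survives, so Kolbein takes the entire estate. The siblings take nothing because a surviving parent has priority.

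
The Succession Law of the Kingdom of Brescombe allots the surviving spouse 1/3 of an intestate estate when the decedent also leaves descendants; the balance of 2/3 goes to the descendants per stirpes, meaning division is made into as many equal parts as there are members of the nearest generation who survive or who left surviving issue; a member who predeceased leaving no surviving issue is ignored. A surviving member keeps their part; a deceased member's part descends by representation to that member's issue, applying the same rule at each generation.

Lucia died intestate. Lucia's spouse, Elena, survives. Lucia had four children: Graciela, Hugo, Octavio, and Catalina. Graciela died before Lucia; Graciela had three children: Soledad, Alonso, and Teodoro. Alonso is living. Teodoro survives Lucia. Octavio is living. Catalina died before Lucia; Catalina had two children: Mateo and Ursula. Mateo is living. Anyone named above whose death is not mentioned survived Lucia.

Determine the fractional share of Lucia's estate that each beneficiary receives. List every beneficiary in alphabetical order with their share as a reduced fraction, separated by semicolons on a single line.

Elena, as surviving spouse, takes 1/3.
The remaining 2/3 passes to Lucia's descendants per stirpes.
The 2/3 is divided into 4 equal shares of 1/6 among Graciela, Hugo, Octavio, Catalina.
Graciela predeceased; the 1/6 allotted to Graciela's branch passes to Graciela's issue by representation.
The 1/6 is divided into 3 equal shares of 1/18 among Soledad, Alonso, Teodoro.
Soledad is living and takes 1/18.
Alonso is living and takes 1/18.
Teodoro is living and takes 1/18.
Hugo is living and takes 1/6.
Octavio is living and takes 1/6.
Catalina predeceased; the 1/6 allotted to Catalina's branch passes to Catalina's issue by representation.
The 1/6 is divided into 2 equal shares of 1/12 among Mateo, Ursula.
Mateo is living and takes 1/12.
Ursula is living and takes 1/12.

Alonso 1/18; Elena 1/3; Hugo 1/6; Mateo 1/12; Octavio 1/6; Soledad 1/18; Teodoro 1/18; Ursula 1/12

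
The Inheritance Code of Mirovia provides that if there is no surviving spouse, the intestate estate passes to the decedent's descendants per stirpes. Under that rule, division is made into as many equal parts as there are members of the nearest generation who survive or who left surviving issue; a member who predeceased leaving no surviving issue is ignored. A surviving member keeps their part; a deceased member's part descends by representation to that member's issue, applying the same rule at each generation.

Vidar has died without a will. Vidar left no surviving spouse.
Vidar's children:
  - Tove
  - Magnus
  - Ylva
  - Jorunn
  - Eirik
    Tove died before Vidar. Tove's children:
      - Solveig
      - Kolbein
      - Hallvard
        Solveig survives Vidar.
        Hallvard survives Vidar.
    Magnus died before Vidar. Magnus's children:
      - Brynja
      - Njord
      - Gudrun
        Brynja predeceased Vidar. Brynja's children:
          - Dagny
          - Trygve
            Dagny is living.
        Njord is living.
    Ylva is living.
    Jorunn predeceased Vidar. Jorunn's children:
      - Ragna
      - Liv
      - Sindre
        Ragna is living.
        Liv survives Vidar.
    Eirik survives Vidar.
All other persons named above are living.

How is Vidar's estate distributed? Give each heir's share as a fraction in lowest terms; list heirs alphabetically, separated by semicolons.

Dagny 1/30; Eirik 1/5; Gudrun 1/15; Hallvard 1/15; Kolbein 1/15; Liv 1/15; Njord 1/15; Ragna 1/15; Sindre 1/15; Solveig 1/15; Trygve 1/30; Ylva 1/5

There is no surviving spouse, so the entire estate passes to Vidar's descendants per stirpes.
The estate is divided into 5 equal shares of 1/5 among Tove, Magnus, Ylva, Jorunn, Eirik.
Tove predeceased; the 1/5 allotted to Tove's branch passes to Tove's issue by representation.
The 1/5 is divided into 3 equal shares of 1/15 among Solveig, Kolbein, Hallvard.
Solveig is living and takes 1/15.
Kolbein is living and takes 1/15.
Hallvard is living and takes 1/15.
Magnus predeceased; the 1/5 allotted to Magnus's branch passes to Magnus's issue by representation.
The 1/5 is divided into 3 equal shares of 1/15 among Brynja, Njord, Gudrun.
Brynja predeceased; the 1/15 allotted to Brynja's branch passes to Brynja's issue by representation.
The 1/15 is divided into 2 equal shares of 1/30 among Dagny, Trygve.
Dagny is living and takes 1/30.
Trygve is living and takes 1/30.
Njord is living and takes 1/15.
Gudrun is living and takes 1/15.
Ylva is living and takes 1/5.
Jorunn predeceased; the 1/5 allotted to Jorunn's branch passes to Jorunn's issue by representation.
The 1/5 is divided into 3 equal shares of 1/15 among Ragna, Liv, Sindre.
Ragna is living and takes 1/15.
Liv is living and takes 1/15.
Sindre is living and takes 1/15.
Eirik is living and takes 1/5.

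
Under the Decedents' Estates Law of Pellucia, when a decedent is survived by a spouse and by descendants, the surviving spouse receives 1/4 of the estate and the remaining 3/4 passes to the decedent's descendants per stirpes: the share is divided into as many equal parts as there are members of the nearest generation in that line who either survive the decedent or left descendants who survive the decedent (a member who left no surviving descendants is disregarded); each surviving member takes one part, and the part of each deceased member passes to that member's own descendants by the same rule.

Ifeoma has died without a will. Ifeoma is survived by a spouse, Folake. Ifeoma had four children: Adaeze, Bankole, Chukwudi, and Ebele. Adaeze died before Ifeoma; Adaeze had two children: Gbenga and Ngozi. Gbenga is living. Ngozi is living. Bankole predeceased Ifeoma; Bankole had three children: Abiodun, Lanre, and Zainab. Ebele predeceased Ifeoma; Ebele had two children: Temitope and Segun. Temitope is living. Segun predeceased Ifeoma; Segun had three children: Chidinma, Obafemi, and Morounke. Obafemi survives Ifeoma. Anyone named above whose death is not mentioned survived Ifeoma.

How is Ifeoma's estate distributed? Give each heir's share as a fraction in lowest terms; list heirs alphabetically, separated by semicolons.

Abiodun 1/16; Chidinma 1/32; Chukwudi 3/16; Folake 1/4; Gbenga 3/32; Lanre 1/16; Morounke 1/32; Ngozi 3/32; Obafemi 1/32; Temitope 3/32; Zainab 1/16

Folake, as surviving spouse, takes 1/4.
The remaining 3/4 passes to Ifeoma's descendants per stirpes.
The 3/4 is divided into 4 equal shares of 3/16 among Adaeze, Bankole, Chukwudi, Ebele.
Adaeze predeceased; the 3/16 allotted to Adaeze's branch passes to Adaeze's issue by representation.
The 3/16 is divided into 2 equal shares of 3/32 among Gbenga, Ngozi.
Gbenga is living and takes 3/32.
Ngozi is living and takes 3/32.
Bankole predeceased; the 3/16 allotted to Bankole's branch passes to Bankole's issue by representation.
The 3/16 is divided into 3 equal shares of 1/16 among Abiodun, Lanre, Zainab.
Abiodun is living and takes 1/16.
Lanre is living and takes 1/16.
Zainab is living and takes 1/16.
Chukwudi is living and takes 3/16.
Ebele predeceased; the 3/16 allotted to Ebele's branch passes to Ebele's issue by representation.
The 3/16 is divided into 2 equal shares of 3/32 among Temitope, Segun.
Temitope is living and takes 3/32.
Segun predeceased; the 3/32 allotted to Segun's branch passes to Segun's issue by representation.
The 3/32 is divided into 3 equal shares of 1/32 among Chidinma, Obafemi, Morounke.
Chidinma is living and takes 1/32.
Obafemi is living and takes 1/32.
Morounke is living and takes 1/32.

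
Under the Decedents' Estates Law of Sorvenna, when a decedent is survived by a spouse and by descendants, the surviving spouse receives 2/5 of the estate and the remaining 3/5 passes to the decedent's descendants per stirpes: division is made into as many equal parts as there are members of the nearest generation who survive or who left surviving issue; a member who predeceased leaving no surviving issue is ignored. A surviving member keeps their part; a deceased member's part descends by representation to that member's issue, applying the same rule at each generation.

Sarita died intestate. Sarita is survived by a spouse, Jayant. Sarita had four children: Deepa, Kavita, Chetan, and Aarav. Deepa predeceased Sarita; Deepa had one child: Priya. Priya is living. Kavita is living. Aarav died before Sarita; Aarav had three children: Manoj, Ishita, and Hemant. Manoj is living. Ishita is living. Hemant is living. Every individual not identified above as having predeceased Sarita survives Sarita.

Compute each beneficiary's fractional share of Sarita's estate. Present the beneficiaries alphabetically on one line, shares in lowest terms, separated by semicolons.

Chetan 3/20; Hemant 1/20; Ishita 1/20; Jayant 2/5; Kavita 3/20; Manoj 1/20; Priya 3/20

Jayant, as surviving spouse, takes 2/5.
The remaining 3/5 passes to Sarita's descendants per stirpes.
The 3/5 is divided into 4 equal shares of 3/20 among Deepa, Kavita, Chetan, Aarav.
Deepa predeceased; the 3/20 allotted to Deepa's branch passes to Deepa's issue by representation.
Priya is the sole taker at this level and receives the full 3/20.
Kavita is living and takes 3/20.
Chetan is living and takes 3/20.
Aarav predeceased; the 3/20 allotted to Aarav's branch passes to Aarav's issue by representation.
The 3/20 is divided into 3 equal shares of 1/20 among Manoj, Ishita, Hemant.
Manoj is living and takes 1/20.
Ishita is living and takes 1/20.
Hemant is living and takes 1/20.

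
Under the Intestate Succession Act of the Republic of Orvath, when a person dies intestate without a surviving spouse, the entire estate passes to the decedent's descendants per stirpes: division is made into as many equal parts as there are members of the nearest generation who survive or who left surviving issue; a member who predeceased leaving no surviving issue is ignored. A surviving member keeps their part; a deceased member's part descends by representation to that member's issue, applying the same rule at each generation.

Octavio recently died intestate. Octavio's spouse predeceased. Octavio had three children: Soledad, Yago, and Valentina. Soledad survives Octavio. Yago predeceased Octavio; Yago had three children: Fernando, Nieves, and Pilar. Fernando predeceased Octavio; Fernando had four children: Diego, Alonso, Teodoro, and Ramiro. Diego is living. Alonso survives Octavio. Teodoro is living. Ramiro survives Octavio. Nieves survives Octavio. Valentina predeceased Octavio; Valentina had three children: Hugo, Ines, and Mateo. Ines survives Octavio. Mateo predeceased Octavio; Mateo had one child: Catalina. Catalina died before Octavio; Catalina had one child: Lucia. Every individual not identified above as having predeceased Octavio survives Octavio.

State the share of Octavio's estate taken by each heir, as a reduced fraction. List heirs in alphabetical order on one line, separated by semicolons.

Alonso 1/36; Diego 1/36; Hugo 1/9; Ines 1/9; Lucia 1/9; Nieves 1/9; Pilar 1/9; Ramiro 1/36; Soledad 1/3; Teodoro 1/36

There is no surviving spouse, so the entire estate passes to Octavio's descendants per stirpes.
The estate is divided into 3 equal shares of 1/3 among Soledad, Yago, Valentina.
Soledad is living and takes 1/3.
Yago predeceased; the 1/3 allotted to Yago's branch passes to Yago's issue by representation.
The 1/3 is divided into 3 equal shares of 1/9 among Fernando, Nieves, Pilar.
Fernando predeceased; the 1/9 allotted to Fernando's branch passes to Fernando's issue by representation.
The 1/9 is divided into 4 equal shares of 1/36 among Diego, Alonso, Teodoro, Ramiro.
Diego is living and takes 1/36.
Alonso is living and takes 1/36.
Teodoro is living and takes 1/36.
Ramiro is living and takes 1/36.
Nieves is living and takes 1/9.
Pilar is living and takes 1/9.
Valentina predeceased; the 1/3 allotted to Valentina's branch passes to Valentina's issue by representation.
The 1/3 is divided into 3 equal shares of 1/9 among Hugo, Ines, Mateo.
Hugo is living and takes 1/9.
Ines is living and takes 1/9.
Mateo predeceased; the 1/9 allotted to Mateo's branch passes to Mateo's issue by representation.
Catalina's line is the sole branch at this level, so the full 1/9 passes to Catalina's issue by representation.
Lucia is the sole taker at this level and receives the full 1/9.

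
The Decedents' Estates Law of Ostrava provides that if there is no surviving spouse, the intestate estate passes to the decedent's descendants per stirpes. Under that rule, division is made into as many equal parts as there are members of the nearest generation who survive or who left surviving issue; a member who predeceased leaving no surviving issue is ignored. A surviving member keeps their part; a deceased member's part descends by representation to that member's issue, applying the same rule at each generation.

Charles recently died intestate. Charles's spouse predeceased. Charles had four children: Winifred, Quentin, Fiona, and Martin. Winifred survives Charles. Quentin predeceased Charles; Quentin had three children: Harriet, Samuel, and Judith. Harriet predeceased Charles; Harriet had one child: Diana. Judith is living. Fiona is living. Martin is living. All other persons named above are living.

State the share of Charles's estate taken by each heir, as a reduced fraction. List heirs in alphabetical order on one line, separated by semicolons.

Diana 1/12; Fiona 1/4; Judith 1/12; Martin 1/4; Samuel 1/12; Winifred 1/4

There is no surviving spouse, so the entire estate passes to Charles's descendants per stirpes.
The estate is divided into 4 equal shares of 1/4 among Winifred, Quentin, Fiona, Martin.
Winifred is living and takes 1/4.
Quentin predeceased; the 1/4 allotted to Quentin's branch passes to Quentin's issue by representation.
The 1/4 is divided into 3 equal shares of 1/12 among Harriet, Samuel, Judith.
Harriet predeceased; the 1/12 allotted to Harriet's branch passes to Harriet's issue by representation.
Diana is the sole taker at this level and receives the full 1/12.
Samuel is living and takes 1/12.
Judith is living and takes 1/12.
Fiona is living and takes 1/4.
Martin is living and takes 1/4.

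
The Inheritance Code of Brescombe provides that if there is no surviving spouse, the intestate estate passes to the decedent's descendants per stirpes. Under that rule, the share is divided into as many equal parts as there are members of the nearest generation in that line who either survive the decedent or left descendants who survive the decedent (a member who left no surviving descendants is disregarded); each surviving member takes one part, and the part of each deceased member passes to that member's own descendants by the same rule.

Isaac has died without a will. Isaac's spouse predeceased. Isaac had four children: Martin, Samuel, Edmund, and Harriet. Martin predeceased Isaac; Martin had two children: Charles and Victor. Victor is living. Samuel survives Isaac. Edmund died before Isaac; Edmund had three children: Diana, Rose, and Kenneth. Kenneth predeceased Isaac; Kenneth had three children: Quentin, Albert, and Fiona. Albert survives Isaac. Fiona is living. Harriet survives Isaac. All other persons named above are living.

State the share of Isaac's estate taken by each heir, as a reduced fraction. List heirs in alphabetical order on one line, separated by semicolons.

Albert 1/36; Charles 1/8; Diana 1/12; Fiona 1/36; Harriet 1/4; Quentin 1/36; Rose 1/12; Samuel 1/4; Victor 1/8

There is no surviving spouse, so the entire estate passes to Isaac's descendants per stirpes.
The estate is divided into 4 equal shares of 1/4 among Martin, Samuel, Edmund, Harriet.
Martin predeceased; the 1/4 allotted to Martin's branch passes to Martin's issue by representation.
The 1/4 is divided into 2 equal shares of 1/8 among Charles, Victor.
Charles is living and takes 1/8.
Victor is living and takes 1/8.
Samuel is living and takes 1/4.
Edmund predeceased; the 1/4 allotted to Edmund's branch passes to Edmund's issue by representation.
The 1/4 is divided into 3 equal shares of 1/12 among Diana, Rose, Kenneth.
Diana is living and takes 1/12.
Rose is living and takes 1/12.
Kenneth predeceased; the 1/12 allotted to Kenneth's branch passes to Kenneth's issue by representation.
The 1/12 is divided into 3 equal shares of 1/36 among Quentin, Albert, Fiona.
Quentin is living and takes 1/36.
Albert is living and takes 1/36.
Fiona is living and takes 1/36.
Harriet is living and takes 1/4.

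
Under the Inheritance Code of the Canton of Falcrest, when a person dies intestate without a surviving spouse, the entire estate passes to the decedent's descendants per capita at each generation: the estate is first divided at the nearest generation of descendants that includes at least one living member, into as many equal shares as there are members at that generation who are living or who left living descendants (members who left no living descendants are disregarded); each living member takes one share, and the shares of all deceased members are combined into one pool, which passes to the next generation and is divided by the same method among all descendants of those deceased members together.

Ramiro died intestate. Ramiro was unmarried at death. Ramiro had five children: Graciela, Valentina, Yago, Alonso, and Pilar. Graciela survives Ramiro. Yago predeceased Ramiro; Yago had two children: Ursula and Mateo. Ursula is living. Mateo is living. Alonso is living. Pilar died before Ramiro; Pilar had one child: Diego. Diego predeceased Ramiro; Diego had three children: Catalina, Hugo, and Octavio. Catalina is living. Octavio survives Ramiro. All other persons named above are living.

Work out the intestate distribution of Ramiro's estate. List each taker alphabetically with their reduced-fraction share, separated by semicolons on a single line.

There is no surviving spouse, so the entire estate passes to Ramiro's descendants per capita at each generation.
At generation 1 (Graciela, Valentina, Yago, Alonso, Pilar) there are 5 shares of (1)/5 = 1/5 each.
Living: Graciela, Valentina, and Alonso — each takes 1/5.
Deceased: Yago and Pilar. Their combined 2/5 is pooled and carried to generation 2.
At generation 2 (Ursula, Mateo, Diego) there are 3 shares of (2/5)/3 = 2/15 each.
Living: Ursula and Mateo — each takes 2/15.
Deceased: Diego. That 2/15 share is carried to generation 3.
At generation 3 (Catalina, Hugo, Octavio) there are 3 shares of (2/15)/3 = 2/45 each.
Living: Catalina, Hugo, and Octavio — each takes 2/45.

Alonso 1/5; Catalina 2/45; Graciela 1/5; Hugo 2/45; Mateo 2/15; Octavio 2/45; Ursula 2/15; Valentina 1/5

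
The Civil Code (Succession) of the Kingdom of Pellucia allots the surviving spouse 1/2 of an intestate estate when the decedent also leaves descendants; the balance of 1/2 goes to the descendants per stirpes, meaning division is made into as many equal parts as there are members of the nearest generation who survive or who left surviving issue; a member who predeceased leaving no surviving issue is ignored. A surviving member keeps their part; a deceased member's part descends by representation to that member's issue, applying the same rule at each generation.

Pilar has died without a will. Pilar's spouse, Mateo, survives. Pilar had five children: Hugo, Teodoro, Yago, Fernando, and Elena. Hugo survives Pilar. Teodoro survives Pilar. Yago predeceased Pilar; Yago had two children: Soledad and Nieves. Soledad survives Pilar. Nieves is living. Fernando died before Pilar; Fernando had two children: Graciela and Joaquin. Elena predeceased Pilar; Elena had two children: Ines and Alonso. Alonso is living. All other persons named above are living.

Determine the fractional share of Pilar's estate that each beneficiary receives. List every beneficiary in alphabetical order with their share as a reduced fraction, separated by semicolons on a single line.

Mateo, as surviving spouse, takes 1/2.
The remaining 1/2 passes to Pilar's descendants per stirpes.
The 1/2 is divided into 5 equal shares of 1/10 among Hugo, Teodoro, Yago, Fernando, Elena.
Hugo is living and takes 1/10.
Teodoro is living and takes 1/10.
Yago predeceased; the 1/10 allotted to Yago's branch passes to Yago's issue by representation.
The 1/10 is divided into 2 equal shares of 1/20 among Soledad, Nieves.
Soledad is living and takes 1/20.
Nieves is living and takes 1/20.
Fernando predeceased; the 1/10 allotted to Fernando's branch passes to Fernando's issue by representation.
The 1/10 is divided into 2 equal shares of 1/20 among Graciela, Joaquin.
Graciela is living and takes 1/20.
Joaquin is living and takes 1/20.
Elena predeceased; the 1/10 allotted to Elena's branch passes to Elena's issue by representation.
The 1/10 is divided into 2 equal shares of 1/20 among Ines, Alonso.
Ines is living and takes 1/20.
Alonso is living and takes 1/20.

Alonso 1/20; Graciela 1/20; Hugo 1/10; Ines 1/20; Joaquin 1/20; Mateo 1/2; Nieves 1/20; Soledad 1/20; Teodoro 1/10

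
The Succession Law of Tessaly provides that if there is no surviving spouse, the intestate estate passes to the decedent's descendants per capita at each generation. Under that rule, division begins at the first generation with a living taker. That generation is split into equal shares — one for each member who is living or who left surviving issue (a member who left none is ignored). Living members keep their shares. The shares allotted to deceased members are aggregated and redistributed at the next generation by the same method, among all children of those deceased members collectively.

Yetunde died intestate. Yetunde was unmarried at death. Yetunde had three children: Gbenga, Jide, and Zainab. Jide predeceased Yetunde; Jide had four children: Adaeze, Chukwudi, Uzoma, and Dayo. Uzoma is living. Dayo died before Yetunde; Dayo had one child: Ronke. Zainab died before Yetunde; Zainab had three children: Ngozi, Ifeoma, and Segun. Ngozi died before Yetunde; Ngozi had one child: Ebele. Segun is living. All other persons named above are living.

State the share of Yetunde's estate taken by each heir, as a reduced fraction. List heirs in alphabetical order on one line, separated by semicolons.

Adaeze 2/21; Chukwudi 2/21; Ebele 2/21; Gbenga 1/3; Ifeoma 2/21; Ronke 2/21; Segun 2/21; Uzoma 2/21

There is no surviving spouse, so the entire estate passes to Yetunde's descendants per capita at each generation.
At generation 1 (Gbenga, Jide, Zainab) there are 3 shares of (1)/3 = 1/3 each.
Living: Gbenga — each takes 1/3.
Deceased: Jide and Zainab. Their combined 2/3 is pooled and carried to generation 2.
At generation 2 (Adaeze, Chukwudi, Uzoma, Dayo, Ngozi, Ifeoma, Segun) there are 7 shares of (2/3)/7 = 2/21 each.
Living: Adaeze, Chukwudi, Uzoma, Ifeoma, and Segun — each takes 2/21.
Deceased: Dayo and Ngozi. Their combined 4/21 is pooled and carried to generation 3.
At generation 3 (Ronke, Ebele) there are 2 shares of (4/21)/2 = 2/21 each.
Living: Ronke and Ebele — each takes 2/21.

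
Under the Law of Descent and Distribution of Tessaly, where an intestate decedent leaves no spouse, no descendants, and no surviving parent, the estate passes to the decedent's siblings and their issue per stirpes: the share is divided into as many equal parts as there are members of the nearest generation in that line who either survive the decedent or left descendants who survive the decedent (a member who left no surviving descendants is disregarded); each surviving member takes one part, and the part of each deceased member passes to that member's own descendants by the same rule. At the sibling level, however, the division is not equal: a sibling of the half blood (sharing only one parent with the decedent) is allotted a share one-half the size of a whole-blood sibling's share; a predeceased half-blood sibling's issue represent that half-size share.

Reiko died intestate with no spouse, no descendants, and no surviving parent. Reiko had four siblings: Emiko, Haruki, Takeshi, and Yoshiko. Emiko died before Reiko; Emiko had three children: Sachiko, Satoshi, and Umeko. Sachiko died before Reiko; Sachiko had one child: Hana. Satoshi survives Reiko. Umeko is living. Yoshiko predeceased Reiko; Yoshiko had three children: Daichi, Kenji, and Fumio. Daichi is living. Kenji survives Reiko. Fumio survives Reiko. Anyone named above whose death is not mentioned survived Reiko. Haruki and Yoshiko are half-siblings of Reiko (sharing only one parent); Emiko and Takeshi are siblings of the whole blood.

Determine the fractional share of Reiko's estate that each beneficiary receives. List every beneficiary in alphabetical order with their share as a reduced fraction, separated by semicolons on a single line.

Daichi 1/18; Fumio 1/18; Hana 1/9; Haruki 1/6; Kenji 1/18; Satoshi 1/9; Takeshi 1/3; Umeko 1/9

No spouse, descendants, or parent survives, so the estate passes to Reiko's siblings per stirpes.
Half-blood siblings count for one-half the weight of whole-blood siblings at the initial division.
Dividing 1 in proportion to weights (total weight 3): Emiko (weight 1) → 1/3; Haruki (weight 1/2) → 1/6; Takeshi (weight 1) → 1/3; Yoshiko (weight 1/2) → 1/6.
Emiko predeceased; the 1/3 allotted to Emiko's branch passes to Emiko's issue by representation.
The 1/3 is divided into 3 equal shares of 1/9 among Sachiko, Satoshi, Umeko.
Sachiko predeceased; the 1/9 allotted to Sachiko's branch passes to Sachiko's issue by representation.
Hana is the sole taker at this level and receives the full 1/9.
Satoshi is living and takes 1/9.
Umeko is living and takes 1/9.
Haruki is living and takes 1/6.
Takeshi is living and takes 1/3.
Yoshiko predeceased; the 1/6 allotted to Yoshiko's branch passes to Yoshiko's issue by representation.
The 1/6 is divided into 3 equal shares of 1/18 among Daichi, Kenji, Fumio.
Daichi is living and takes 1/18.
Kenji is living and takes 1/18.
Fumio is living and takes 1/18.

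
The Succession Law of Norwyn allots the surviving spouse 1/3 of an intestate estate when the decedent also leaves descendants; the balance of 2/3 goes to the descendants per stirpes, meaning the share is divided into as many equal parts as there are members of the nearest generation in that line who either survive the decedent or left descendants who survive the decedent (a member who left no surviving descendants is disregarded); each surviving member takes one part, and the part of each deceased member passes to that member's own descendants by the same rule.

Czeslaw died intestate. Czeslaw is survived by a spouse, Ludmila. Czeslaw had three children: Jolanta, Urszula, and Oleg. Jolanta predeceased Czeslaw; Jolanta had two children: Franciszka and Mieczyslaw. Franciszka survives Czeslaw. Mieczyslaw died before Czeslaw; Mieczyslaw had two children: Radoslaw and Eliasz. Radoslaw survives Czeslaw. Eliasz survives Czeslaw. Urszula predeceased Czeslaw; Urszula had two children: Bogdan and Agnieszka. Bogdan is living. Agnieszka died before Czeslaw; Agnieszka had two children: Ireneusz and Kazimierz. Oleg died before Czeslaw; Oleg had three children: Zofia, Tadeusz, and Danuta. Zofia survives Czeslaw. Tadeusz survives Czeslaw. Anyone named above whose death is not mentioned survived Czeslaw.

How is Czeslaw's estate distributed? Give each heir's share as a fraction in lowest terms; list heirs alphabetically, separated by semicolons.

Bogdan 1/9; Danuta 2/27; Eliasz 1/18; Franciszka 1/9; Ireneusz 1/18; Kazimierz 1/18; Ludmila 1/3; Radoslaw 1/18; Tadeusz 2/27; Zofia 2/27

Ludmila, as surviving spouse, takes 1/3.
The remaining 2/3 passes to Czeslaw's descendants per stirpes.
The 2/3 is divided into 3 equal shares of 2/9 among Jolanta, Urszula, Oleg.
Jolanta predeceased; the 2/9 allotted to Jolanta's branch passes to Jolanta's issue by representation.
The 2/9 is divided into 2 equal shares of 1/9 among Franciszka, Mieczyslaw.
Franciszka is living and takes 1/9.
Mieczyslaw predeceased; the 1/9 allotted to Mieczyslaw's branch passes to Mieczyslaw's issue by representation.
The 1/9 is divided into 2 equal shares of 1/18 among Radoslaw, Eliasz.
Radoslaw is living and takes 1/18.
Eliasz is living and takes 1/18.
Urszula predeceased; the 2/9 allotted to Urszula's branch passes to Urszula's issue by representation.
The 2/9 is divided into 2 equal shares of 1/9 among Bogdan, Agnieszka.
Bogdan is living and takes 1/9.
Agnieszka predeceased; the 1/9 allotted to Agnieszka's branch passes to Agnieszka's issue by representation.
The 1/9 is divided into 2 equal shares of 1/18 among Ireneusz, Kazimierz.
Ireneusz is living and takes 1/18.
Kazimierz is living and takes 1/18.
Oleg predeceased; the 2/9 allotted to Oleg's branch passes to Oleg's issue by representation.
The 2/9 is divided into 3 equal shares of 2/27 among Zofia, Tadeusz, Danuta.
Zofia is living and takes 2/27.
Tadeusz is living and takes 2/27.
Danuta is living and takes 2/27.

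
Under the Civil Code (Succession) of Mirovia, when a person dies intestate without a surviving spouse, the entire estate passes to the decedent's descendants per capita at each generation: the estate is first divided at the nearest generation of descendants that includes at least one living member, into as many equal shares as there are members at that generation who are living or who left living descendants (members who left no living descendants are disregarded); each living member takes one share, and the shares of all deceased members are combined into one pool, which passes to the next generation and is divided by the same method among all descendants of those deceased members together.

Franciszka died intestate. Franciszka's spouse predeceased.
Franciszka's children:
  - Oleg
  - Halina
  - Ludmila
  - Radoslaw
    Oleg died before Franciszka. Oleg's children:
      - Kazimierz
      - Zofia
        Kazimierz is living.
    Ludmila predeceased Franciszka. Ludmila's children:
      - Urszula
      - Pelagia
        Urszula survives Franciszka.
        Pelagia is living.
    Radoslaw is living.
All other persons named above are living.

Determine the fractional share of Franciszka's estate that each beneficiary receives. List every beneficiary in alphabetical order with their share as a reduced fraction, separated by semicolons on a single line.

Halina 1/4; Kazimierz 1/8; Pelagia 1/8; Radoslaw 1/4; Urszula 1/8; Zofia 1/8

There is no surviving spouse, so the entire estate passes to Franciszka's descendants per capita at each generation.
At generation 1 (Oleg, Halina, Ludmila, Radoslaw) there are 4 shares of (1)/4 = 1/4 each.
Living: Halina and Radoslaw — each takes 1/4.
Deceased: Oleg and Ludmila. Their combined 1/2 is pooled and carried to generation 2.
At generation 2 (Kazimierz, Zofia, Urszula, Pelagia) there are 4 shares of (1/2)/4 = 1/8 each.
Living: Kazimierz, Zofia, Urszula, and Pelagia — each takes 1/8.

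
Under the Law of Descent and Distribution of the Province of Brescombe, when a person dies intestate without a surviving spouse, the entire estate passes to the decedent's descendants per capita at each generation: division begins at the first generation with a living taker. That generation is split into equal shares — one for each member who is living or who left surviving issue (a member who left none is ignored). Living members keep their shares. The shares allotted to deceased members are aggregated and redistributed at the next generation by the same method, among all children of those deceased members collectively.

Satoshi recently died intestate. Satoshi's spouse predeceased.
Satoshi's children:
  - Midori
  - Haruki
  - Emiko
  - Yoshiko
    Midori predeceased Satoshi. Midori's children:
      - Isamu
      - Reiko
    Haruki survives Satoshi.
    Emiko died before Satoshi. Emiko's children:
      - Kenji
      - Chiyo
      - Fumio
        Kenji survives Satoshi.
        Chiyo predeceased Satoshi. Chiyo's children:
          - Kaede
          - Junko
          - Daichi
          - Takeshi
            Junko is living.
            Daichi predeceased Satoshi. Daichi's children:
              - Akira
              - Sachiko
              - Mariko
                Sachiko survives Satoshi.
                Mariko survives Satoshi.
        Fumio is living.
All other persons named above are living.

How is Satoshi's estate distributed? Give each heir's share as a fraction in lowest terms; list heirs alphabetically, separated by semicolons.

Akira 1/120; Fumio 1/10; Haruki 1/4; Isamu 1/10; Junko 1/40; Kaede 1/40; Kenji 1/10; Mariko 1/120; Reiko 1/10; Sachiko 1/120; Takeshi 1/40; Yoshiko 1/4

There is no surviving spouse, so the entire estate passes to Satoshi's descendants per capita at each generation.
At generation 1 (Midori, Haruki, Emiko, Yoshiko) there are 4 shares of (1)/4 = 1/4 each.
Living: Haruki and Yoshiko — each takes 1/4.
Deceased: Midori and Emiko. Their combined 1/2 is pooled and carried to generation 2.
At generation 2 (Isamu, Reiko, Kenji, Chiyo, Fumio) there are 5 shares of (1/2)/5 = 1/10 each.
Living: Isamu, Reiko, Kenji, and Fumio — each takes 1/10.
Deceased: Chiyo. That 1/10 share is carried to generation 3.
At generation 3 (Kaede, Junko, Daichi, Takeshi) there are 4 shares of (1/10)/4 = 1/40 each.
Living: Kaede, Junko, and Takeshi — each takes 1/40.
Deceased: Daichi. That 1/40 share is carried to generation 4.
At generation 4 (Akira, Sachiko, Mariko) there are 3 shares of (1/40)/3 = 1/120 each.
Living: Akira, Sachiko, and Mariko — each takes 1/120.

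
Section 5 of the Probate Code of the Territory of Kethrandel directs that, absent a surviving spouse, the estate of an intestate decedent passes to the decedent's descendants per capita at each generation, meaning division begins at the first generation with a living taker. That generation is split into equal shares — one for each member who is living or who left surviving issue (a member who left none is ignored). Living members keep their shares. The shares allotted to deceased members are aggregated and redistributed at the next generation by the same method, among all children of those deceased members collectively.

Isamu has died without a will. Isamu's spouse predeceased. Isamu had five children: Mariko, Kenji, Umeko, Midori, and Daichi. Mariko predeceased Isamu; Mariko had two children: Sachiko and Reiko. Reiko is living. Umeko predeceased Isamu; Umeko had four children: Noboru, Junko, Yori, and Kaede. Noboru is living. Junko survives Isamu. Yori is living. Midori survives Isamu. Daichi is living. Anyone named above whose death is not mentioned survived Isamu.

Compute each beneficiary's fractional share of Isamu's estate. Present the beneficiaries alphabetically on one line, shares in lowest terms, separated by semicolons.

Daichi 1/5; Junko 1/15; Kaede 1/15; Kenji 1/5; Midori 1/5; Noboru 1/15; Reiko 1/15; Sachiko 1/15; Yori 1/15

There is no surviving spouse, so the entire estate passes to Isamu's descendants per capita at each generation.
At generation 1 (Mariko, Kenji, Umeko, Midori, Daichi) there are 5 shares of (1)/5 = 1/5 each.
Living: Kenji, Midori, and Daichi — each takes 1/5.
Deceased: Mariko and Umeko. Their combined 2/5 is pooled and carried to generation 2.
At generation 2 (Sachiko, Reiko, Noboru, Junko, Yori, Kaede) there are 6 shares of (2/5)/6 = 1/15 each.
Living: Sachiko, Reiko, Noboru, Junko, Yori, and Kaede — each takes 1/15.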